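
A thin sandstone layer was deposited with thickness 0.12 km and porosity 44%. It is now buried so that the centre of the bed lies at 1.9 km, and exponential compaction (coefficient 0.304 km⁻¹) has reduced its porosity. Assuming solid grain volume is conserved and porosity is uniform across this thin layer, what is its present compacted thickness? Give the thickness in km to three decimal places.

Porosity at 1.9 km: φ = 0.44·exp(−0.304×1.9) = 0.2469
Solid-volume conservation: h(1−φ) = h₀(1−φ₀) ⇒ h = h₀·(1−φ₀)/(1−φ)
h = 0.12 × (1 − 0.44)/(1 − 0.2469) = 0.12 × 0.7436 = 0.0892 km

0.089 km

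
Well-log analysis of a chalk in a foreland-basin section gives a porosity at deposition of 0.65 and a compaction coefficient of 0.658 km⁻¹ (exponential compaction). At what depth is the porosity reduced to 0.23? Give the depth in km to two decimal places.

Invert Athy's law: d = ln(n₀/n) / β
d = ln(0.65/0.23) / 0.658 = ln(2.826) / 0.658 = 1.0389 / 0.658 = 1.579 km

1.58 km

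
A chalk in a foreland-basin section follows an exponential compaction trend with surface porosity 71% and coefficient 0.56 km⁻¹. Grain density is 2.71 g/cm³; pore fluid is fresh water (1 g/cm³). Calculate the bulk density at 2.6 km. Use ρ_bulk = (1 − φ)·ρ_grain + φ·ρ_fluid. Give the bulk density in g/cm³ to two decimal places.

Porosity at depth: n = 0.71·exp(−0.56×2.6) = 0.71×0.2332 = 0.1655
Bulk density: ρ_b = (1−n)ρ_g + n·ρ_f = 0.8345×2.71 + 0.1655×1
       = 2.261 + 0.166 = 2.427 g/cm³

2.43 g/cm³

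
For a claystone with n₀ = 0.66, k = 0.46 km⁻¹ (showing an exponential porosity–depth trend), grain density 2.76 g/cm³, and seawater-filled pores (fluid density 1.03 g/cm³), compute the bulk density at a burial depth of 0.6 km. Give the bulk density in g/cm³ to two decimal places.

Porosity at depth: n = 0.66·exp(−0.46×0.6) = 0.66×0.7588 = 0.5008
Bulk density: ρ_b = (1−n)ρ_g + n·ρ_f = 0.4992×2.76 + 0.5008×1.03
       = 1.378 + 0.516 = 1.894 g/cm³

1.89 g/cm³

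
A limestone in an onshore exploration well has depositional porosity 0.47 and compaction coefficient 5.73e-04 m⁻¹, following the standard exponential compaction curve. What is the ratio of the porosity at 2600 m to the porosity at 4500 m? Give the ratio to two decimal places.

2.97

Working in km (1 km = 1000 m; c in km⁻¹ = c in m⁻¹ × 1000):
phi(d₁)/phi(d₂) = e^(−c·d₁)/e^(−c·d₂) = e^{c(d₂−d₁)}
= exp(0.573 × 1.9) = exp(1.089) = 2.9704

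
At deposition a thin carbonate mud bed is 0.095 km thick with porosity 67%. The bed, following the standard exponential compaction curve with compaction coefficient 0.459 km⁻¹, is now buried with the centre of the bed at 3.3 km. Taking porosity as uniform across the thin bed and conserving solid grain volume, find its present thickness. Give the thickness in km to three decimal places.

Porosity at 3.3 km: n = 0.67·exp(−0.459×3.3) = 0.1473
Solid-volume conservation: h(1−n) = h₀(1−n₀) ⇒ h = h₀·(1−n₀)/(1−n)
h = 0.095 × (1 − 0.67)/(1 − 0.1473) = 0.095 × 0.3870 = 0.0368 km

0.037 km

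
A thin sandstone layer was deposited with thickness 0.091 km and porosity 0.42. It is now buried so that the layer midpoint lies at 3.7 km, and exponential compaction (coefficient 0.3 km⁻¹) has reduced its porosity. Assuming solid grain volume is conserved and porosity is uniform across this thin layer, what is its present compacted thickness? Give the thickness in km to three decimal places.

Porosity at 3.7 km: n = 0.42·exp(−0.3×3.7) = 0.1384
Solid-volume conservation: h(1−n) = h₀(1−n₀) ⇒ h = h₀·(1−n₀)/(1−n)
h = 0.091 × (1 − 0.42)/(1 − 0.1384) = 0.091 × 0.6732 = 0.0613 km

0.061 km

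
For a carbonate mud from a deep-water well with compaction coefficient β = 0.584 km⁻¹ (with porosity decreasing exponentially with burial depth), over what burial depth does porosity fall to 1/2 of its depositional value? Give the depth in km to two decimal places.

n/n₀ = 1/2 ⇒ exp(−β·d) = 1/2 ⇒ d = ln(2) / β
d = 0.6931 / 0.584 = 1.187 km

1.19 km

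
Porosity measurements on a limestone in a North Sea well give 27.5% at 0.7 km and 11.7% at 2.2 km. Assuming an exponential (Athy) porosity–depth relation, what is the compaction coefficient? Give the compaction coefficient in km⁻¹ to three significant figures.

Athy: n(d) = n₀ e^(−kd) ⇒ n₁/n₂ = e^{k(d₂−d₁)} ⇒ k = ln(n₁/n₂)/(d₂−d₁)
k = ln(0.275/0.117) / (2.2 − 0.7) = ln(2.35) / 1.5 = 0.8546 / 1.5 = 0.5697 km⁻¹

0.570 km⁻¹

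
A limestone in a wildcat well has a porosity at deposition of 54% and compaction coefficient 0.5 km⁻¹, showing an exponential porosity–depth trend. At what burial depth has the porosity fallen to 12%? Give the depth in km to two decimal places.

Invert Athy's law: z = ln(φ₀/φ) / k
z = ln(0.54/0.12) / 0.5 = ln(4.5) / 0.5 = 1.5041 / 0.5 = 3.008 km

3.01 km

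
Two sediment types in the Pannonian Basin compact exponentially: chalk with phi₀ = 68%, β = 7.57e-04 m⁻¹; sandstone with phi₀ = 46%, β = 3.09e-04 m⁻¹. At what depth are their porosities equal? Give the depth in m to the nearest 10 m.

870 m

Working in km (1 km = 1000 m; β in km⁻¹ = β in m⁻¹ × 1000):
Set phi₀ₐ e^(−βₐZ) = phi₀ᵦ e^(−βᵦZ) ⇒ ln(phi₀ₐ/phi₀ᵦ) = (βₐ − βᵦ)·Z
Z = ln(0.68/0.46) / (0.757 − 0.309) = 0.3909 / 0.448 = 0.872 km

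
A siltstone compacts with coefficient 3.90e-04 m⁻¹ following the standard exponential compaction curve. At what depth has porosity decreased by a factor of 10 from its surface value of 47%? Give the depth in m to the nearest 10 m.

5900 m

Working in km (1 km = 1000 m; c in km⁻¹ = c in m⁻¹ × 1000):
n/n₀ = 1/10 ⇒ exp(−c·d) = 1/10 ⇒ d = ln(10) / c
d = 2.3026 / 0.39 = 5.904 km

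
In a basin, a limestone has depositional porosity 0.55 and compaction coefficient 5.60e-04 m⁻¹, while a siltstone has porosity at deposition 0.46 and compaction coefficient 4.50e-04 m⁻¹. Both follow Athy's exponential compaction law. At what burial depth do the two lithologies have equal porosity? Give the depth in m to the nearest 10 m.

Working in km (1 km = 1000 m; c in km⁻¹ = c in m⁻¹ × 1000):
Set n₀ₐ e^(−cₐZ) = n₀ᵦ e^(−cᵦZ) ⇒ ln(n₀ₐ/n₀ᵦ) = (cₐ − cᵦ)·Z
Z = ln(0.55/0.46) / (0.56 − 0.45) = 0.1787 / 0.11 = 1.624 km

1620 m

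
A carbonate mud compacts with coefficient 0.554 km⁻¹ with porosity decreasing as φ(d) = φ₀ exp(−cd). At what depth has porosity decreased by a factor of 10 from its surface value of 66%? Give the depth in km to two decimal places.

φ/φ₀ = 1/10 ⇒ exp(−c·d) = 1/10 ⇒ d = ln(10) / c
d = 2.3026 / 0.554 = 4.156 km

4.16 km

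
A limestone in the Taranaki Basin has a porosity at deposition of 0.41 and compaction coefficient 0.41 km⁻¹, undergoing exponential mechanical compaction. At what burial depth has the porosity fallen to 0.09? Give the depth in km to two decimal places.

3.70 km

Invert Athy's law: z = ln(φ₀/φ) / k
z = ln(0.41/0.09) / 0.41 = ln(4.556) / 0.41 = 1.5163 / 0.41 = 3.698 km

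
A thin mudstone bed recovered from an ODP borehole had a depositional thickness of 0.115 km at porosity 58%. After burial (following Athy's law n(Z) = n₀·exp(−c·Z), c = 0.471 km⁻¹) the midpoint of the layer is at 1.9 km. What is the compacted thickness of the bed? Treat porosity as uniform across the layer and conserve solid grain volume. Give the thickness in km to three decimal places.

Porosity at 1.9 km: n = 0.58·exp(−0.471×1.9) = 0.2370
Solid-volume conservation: h(1−n) = h₀(1−n₀) ⇒ h = h₀·(1−n₀)/(1−n)
h = 0.115 × (1 − 0.58)/(1 − 0.2370) = 0.115 × 0.5505 = 0.0633 km

0.063 km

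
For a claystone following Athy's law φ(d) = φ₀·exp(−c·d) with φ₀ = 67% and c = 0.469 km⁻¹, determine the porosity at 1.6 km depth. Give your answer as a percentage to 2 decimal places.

φ = φ₀·exp(−c·d) = 0.67 × exp(−0.469 × 1.6) = 0.67 × exp(−0.7504)
  = 0.67 × 0.4722 = 0.3164

31.64%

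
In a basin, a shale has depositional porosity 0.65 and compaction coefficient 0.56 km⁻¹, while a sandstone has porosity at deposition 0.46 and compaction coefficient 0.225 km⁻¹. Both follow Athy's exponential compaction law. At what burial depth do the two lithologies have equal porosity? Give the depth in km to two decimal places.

Set φ₀ₐ e^(−kₐz) = φ₀ᵦ e^(−kᵦz) ⇒ ln(φ₀ₐ/φ₀ᵦ) = (kₐ − kᵦ)·z
z = ln(0.65/0.46) / (0.56 − 0.225) = 0.3457 / 0.335 = 1.032 km

1.03 km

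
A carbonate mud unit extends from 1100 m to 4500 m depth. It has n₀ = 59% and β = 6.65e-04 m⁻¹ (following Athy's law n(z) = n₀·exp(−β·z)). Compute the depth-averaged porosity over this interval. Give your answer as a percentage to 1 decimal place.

Working in km (1 km = 1000 m; β in km⁻¹ = β in m⁻¹ × 1000):
⟨n⟩ = (1/(z₂−z₁)) ∫ n₀ e^(−βz) dz = n₀·(e^(−β·z₁) − e^(−β·z₂)) / (β·(z₂−z₁))
e^(−0.665×1.1) = 0.4812; e^(−0.665×4.5) = 0.0502
⟨n⟩ = 0.59 × (0.4812 − 0.0502) / (0.665 × 3.4) = 0.59 × 0.1906 = 0.1125

11.2%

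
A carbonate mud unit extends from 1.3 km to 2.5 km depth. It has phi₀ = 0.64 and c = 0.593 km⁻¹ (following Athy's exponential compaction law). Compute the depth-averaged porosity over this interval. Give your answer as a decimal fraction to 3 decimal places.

0.212

⟨phi⟩ = (1/(d₂−d₁)) ∫ phi₀ e^(−cd) dd = phi₀·(e^(−c·d₁) − e^(−c·d₂)) / (c·(d₂−d₁))
e^(−0.593×1.3) = 0.4626; e^(−0.593×2.5) = 0.2271
⟨phi⟩ = 0.64 × (0.4626 − 0.2271) / (0.593 × 1.2) = 0.64 × 0.3310 = 0.2118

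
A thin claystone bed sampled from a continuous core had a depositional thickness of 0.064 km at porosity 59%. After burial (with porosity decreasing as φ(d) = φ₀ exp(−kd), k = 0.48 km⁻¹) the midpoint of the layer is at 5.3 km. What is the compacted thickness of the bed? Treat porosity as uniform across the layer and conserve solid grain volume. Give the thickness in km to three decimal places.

Porosity at 5.3 km: φ = 0.59·exp(−0.48×5.3) = 0.0463
Solid-volume conservation: h(1−φ) = h₀(1−φ₀) ⇒ h = h₀·(1−φ₀)/(1−φ)
h = 0.064 × (1 − 0.59)/(1 − 0.0463) = 0.064 × 0.4299 = 0.0275 km

0.028 km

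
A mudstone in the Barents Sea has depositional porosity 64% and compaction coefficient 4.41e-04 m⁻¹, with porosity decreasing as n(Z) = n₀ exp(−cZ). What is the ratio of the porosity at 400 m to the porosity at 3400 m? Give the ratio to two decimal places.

3.75

Working in km (1 km = 1000 m; c in km⁻¹ = c in m⁻¹ × 1000):
n(Z₁)/n(Z₂) = e^(−c·Z₁)/e^(−c·Z₂) = e^{c(Z₂−Z₁)}
= exp(0.441 × 3) = exp(1.323) = 3.7547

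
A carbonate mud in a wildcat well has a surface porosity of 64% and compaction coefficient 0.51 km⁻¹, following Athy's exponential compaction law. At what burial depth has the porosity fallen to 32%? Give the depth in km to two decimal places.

1.36 km

Invert Athy's law: d = ln(φ₀/φ) / k
d = ln(0.64/0.32) / 0.51 = ln(2) / 0.51 = 0.6931 / 0.51 = 1.359 km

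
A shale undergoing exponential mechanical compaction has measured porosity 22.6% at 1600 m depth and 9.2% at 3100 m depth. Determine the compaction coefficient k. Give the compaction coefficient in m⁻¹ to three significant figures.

0.000599 m⁻¹

Working in km (1 km = 1000 m; k in km⁻¹ = k in m⁻¹ × 1000):
Athy: n(Z) = n₀ e^(−kZ) ⇒ n₁/n₂ = e^{k(Z₂−Z₁)} ⇒ k = ln(n₁/n₂)/(Z₂−Z₁)
k = ln(0.226/0.092) / (3.1 − 1.6) = ln(2.457) / 1.5 = 0.8987 / 1.5 = 0.5992 km⁻¹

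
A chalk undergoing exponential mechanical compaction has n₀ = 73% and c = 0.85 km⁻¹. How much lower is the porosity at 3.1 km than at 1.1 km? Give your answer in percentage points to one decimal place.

23.4 percentage points

n(1.1) = 0.73·e^(−0.85×1.1) = 0.2866
n(3.1) = 0.73·e^(−0.85×3.1) = 0.0524
Δn = 0.2866 − 0.0524 = 0.2342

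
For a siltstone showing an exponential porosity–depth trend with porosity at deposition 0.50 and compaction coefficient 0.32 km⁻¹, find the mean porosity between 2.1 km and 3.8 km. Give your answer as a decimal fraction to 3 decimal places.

⟨φ⟩ = (1/(d₂−d₁)) ∫ φ₀ e^(−kd) dd = φ₀·(e^(−k·d₁) − e^(−k·d₂)) / (k·(d₂−d₁))
e^(−0.32×2.1) = 0.5107; e^(−0.32×3.8) = 0.2964
⟨φ⟩ = 0.5 × (0.5107 − 0.2964) / (0.32 × 1.7) = 0.5 × 0.3939 = 0.1969

0.197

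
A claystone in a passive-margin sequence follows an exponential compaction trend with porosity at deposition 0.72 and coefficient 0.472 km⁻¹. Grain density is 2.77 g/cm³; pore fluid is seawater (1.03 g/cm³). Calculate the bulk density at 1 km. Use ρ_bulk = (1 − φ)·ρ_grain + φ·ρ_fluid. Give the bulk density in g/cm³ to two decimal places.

1.99 g/cm³

Porosity at depth: phi = 0.72·exp(−0.472×1) = 0.72×0.6238 = 0.4491
Bulk density: ρ_b = (1−phi)ρ_g + phi·ρ_f = 0.5509×2.77 + 0.4491×1.03
       = 1.526 + 0.463 = 1.989 g/cm³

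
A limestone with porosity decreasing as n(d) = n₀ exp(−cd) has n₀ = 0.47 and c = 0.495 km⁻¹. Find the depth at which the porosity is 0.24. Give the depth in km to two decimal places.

Invert Athy's law: d = ln(n₀/n) / c
d = ln(0.47/0.24) / 0.495 = ln(1.958) / 0.495 = 0.6721 / 0.495 = 1.358 km

1.36 km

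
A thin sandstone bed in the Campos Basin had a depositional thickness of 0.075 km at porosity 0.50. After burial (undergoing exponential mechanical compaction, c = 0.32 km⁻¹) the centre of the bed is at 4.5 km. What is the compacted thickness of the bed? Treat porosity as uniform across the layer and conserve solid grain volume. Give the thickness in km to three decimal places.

Porosity at 4.5 km: φ = 0.5·exp(−0.32×4.5) = 0.1185
Solid-volume conservation: h(1−φ) = h₀(1−φ₀) ⇒ h = h₀·(1−φ₀)/(1−φ)
h = 0.075 × (1 − 0.5)/(1 − 0.1185) = 0.075 × 0.5672 = 0.0425 km

0.043 km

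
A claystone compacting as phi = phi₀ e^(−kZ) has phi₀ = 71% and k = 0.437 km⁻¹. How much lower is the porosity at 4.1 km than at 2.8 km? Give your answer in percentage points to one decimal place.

9.1 percentage points

phi(2.8) = 0.71·e^(−0.437×2.8) = 0.2089
phi(4.1) = 0.71·e^(−0.437×4.1) = 0.1183
Δphi = 0.2089 − 0.1183 = 0.0905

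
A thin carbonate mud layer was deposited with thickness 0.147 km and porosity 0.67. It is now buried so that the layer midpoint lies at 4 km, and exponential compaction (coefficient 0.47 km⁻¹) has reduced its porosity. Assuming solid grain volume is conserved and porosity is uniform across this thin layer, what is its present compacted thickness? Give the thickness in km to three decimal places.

Porosity at 4 km: phi = 0.67·exp(−0.47×4) = 0.1022
Solid-volume conservation: h(1−phi) = h₀(1−phi₀) ⇒ h = h₀·(1−phi₀)/(1−phi)
h = 0.147 × (1 − 0.67)/(1 − 0.1022) = 0.147 × 0.3676 = 0.0540 km

0.054 km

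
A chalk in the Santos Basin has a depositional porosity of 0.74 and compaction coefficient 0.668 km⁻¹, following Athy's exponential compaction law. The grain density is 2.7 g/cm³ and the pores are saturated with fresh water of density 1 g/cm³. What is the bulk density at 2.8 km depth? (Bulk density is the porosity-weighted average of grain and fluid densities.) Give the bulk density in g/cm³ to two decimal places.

2.51 g/cm³

Porosity at depth: φ = 0.74·exp(−0.668×2.8) = 0.74×0.1541 = 0.1140
Bulk density: ρ_b = (1−φ)ρ_g + φ·ρ_f = 0.8860×2.7 + 0.1140×1
       = 2.392 + 0.114 = 2.506 g/cm³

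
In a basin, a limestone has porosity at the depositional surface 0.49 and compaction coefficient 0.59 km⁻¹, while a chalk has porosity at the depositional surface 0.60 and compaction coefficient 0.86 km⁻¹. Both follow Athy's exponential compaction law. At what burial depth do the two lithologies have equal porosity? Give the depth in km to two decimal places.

0.75 km

Set n₀ₐ e^(−kₐZ) = n₀ᵦ e^(−kᵦZ) ⇒ ln(n₀ₐ/n₀ᵦ) = (kₐ − kᵦ)·Z
Z = ln(0.49/0.6) / (0.59 − 0.86) = -0.2025 / -0.27 = 0.750 km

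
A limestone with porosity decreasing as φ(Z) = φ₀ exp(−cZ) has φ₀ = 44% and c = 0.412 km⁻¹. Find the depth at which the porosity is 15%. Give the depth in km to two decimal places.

2.61 km

Invert Athy's law: Z = ln(φ₀/φ) / c
Z = ln(0.44/0.15) / 0.412 = ln(2.933) / 0.412 = 1.0761 / 0.412 = 2.612 km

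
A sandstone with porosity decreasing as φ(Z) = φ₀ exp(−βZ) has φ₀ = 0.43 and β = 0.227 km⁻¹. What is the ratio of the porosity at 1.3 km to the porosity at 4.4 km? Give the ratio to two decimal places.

φ(Z₁)/φ(Z₂) = e^(−β·Z₁)/e^(−β·Z₂) = e^{β(Z₂−Z₁)}
= exp(0.227 × 3.1) = exp(0.7037) = 2.0212

2.02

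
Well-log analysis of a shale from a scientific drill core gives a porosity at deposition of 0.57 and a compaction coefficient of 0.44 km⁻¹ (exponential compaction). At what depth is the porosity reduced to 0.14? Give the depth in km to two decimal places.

Invert Athy's law: d = ln(φ₀/φ) / k
d = ln(0.57/0.14) / 0.44 = ln(4.071) / 0.44 = 1.4040 / 0.44 = 3.191 km

3.19 km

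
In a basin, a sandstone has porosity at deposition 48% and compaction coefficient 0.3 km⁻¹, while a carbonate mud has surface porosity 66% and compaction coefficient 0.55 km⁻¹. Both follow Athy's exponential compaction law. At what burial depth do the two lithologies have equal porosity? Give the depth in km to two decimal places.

Set phi₀ₐ e^(−kₐz) = phi₀ᵦ e^(−kᵦz) ⇒ ln(phi₀ₐ/phi₀ᵦ) = (kₐ − kᵦ)·z
z = ln(0.48/0.66) / (0.3 − 0.55) = -0.3185 / -0.25 = 1.274 km

1.27 km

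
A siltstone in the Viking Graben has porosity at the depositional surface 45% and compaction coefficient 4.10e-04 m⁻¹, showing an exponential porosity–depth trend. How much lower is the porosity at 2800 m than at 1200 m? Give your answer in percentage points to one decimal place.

Working in km (1 km = 1000 m; β in km⁻¹ = β in m⁻¹ × 1000):
n(1.2) = 0.45·e^(−0.41×1.2) = 0.2751
n(2.8) = 0.45·e^(−0.41×2.8) = 0.1428
Δn = 0.2751 − 0.1428 = 0.1324

13.2 percentage points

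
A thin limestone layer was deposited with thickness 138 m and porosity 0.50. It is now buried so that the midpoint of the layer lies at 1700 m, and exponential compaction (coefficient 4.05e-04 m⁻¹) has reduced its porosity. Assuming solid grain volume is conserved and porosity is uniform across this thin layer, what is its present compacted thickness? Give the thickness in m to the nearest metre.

92 m

Working in km (1 km = 1000 m; c in km⁻¹ = c in m⁻¹ × 1000):
Porosity at 1.7 km: phi = 0.5·exp(−0.405×1.7) = 0.2512
Solid-volume conservation: h(1−phi) = h₀(1−phi₀) ⇒ h = h₀·(1−phi₀)/(1−phi)
h = 0.138 × (1 − 0.5)/(1 − 0.2512) = 0.138 × 0.6677 = 0.0921 km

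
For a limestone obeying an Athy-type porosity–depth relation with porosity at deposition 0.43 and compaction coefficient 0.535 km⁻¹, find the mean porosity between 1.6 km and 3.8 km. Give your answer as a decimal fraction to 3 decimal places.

0.107

⟨n⟩ = (1/(Z₂−Z₁)) ∫ n₀ e^(−βZ) dZ = n₀·(e^(−β·Z₁) − e^(−β·Z₂)) / (β·(Z₂−Z₁))
e^(−0.535×1.6) = 0.4249; e^(−0.535×3.8) = 0.1309
⟨n⟩ = 0.43 × (0.4249 − 0.1309) / (0.535 × 2.2) = 0.43 × 0.2497 = 0.1074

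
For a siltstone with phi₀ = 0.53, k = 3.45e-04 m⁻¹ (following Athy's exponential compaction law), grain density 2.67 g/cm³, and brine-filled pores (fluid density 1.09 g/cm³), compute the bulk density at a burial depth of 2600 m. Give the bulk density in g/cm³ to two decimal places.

Working in km (1 km = 1000 m; k in km⁻¹ = k in m⁻¹ × 1000):
Porosity at depth: phi = 0.53·exp(−0.345×2.6) = 0.53×0.4078 = 0.2161
Bulk density: ρ_b = (1−phi)ρ_g + phi·ρ_f = 0.7839×2.67 + 0.2161×1.09
       = 2.093 + 0.236 = 2.329 g/cm³

2.33 g/cm³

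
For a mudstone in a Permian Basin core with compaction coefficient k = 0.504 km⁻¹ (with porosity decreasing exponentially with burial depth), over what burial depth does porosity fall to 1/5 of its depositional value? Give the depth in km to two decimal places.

n/n₀ = 1/5 ⇒ exp(−k·z) = 1/5 ⇒ z = ln(5) / k
z = 1.6094 / 0.504 = 3.193 km

3.19 km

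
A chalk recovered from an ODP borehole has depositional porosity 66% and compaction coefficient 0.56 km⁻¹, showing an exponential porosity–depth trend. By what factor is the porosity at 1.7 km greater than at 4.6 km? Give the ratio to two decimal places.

5.07

n(Z₁)/n(Z₂) = e^(−β·Z₁)/e^(−β·Z₂) = e^{β(Z₂−Z₁)}
= exp(0.56 × 2.9) = exp(1.624) = 5.0733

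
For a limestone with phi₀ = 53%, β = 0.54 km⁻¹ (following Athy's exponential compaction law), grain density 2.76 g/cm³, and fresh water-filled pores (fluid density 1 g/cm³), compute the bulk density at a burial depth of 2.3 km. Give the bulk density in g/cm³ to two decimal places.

2.49 g/cm³

Porosity at depth: phi = 0.53·exp(−0.54×2.3) = 0.53×0.2888 = 0.1531
Bulk density: ρ_b = (1−phi)ρ_g + phi·ρ_f = 0.8469×2.76 + 0.1531×1
       = 2.338 + 0.153 = 2.491 g/cm³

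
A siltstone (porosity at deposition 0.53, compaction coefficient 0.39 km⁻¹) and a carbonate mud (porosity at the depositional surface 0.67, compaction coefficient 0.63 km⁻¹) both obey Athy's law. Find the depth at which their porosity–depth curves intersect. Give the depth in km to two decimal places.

0.98 km

Set φ₀ₐ e^(−kₐd) = φ₀ᵦ e^(−kᵦd) ⇒ ln(φ₀ₐ/φ₀ᵦ) = (kₐ − kᵦ)·d
d = ln(0.53/0.67) / (0.39 − 0.63) = -0.2344 / -0.24 = 0.977 km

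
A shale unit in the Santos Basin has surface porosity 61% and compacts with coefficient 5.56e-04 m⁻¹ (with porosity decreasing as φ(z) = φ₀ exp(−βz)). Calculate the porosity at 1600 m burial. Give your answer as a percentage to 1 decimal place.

Working in km (1 km = 1000 m; β in km⁻¹ = β in m⁻¹ × 1000):
φ = φ₀·exp(−β·z) = 0.61 × exp(−0.556 × 1.6) = 0.61 × exp(−0.8896)
  = 0.61 × 0.4108 = 0.2506

25.1%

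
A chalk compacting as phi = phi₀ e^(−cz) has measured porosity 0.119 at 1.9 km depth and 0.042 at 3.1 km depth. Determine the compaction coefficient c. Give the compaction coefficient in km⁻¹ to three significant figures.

Athy: phi(z) = phi₀ e^(−cz) ⇒ phi₁/phi₂ = e^{c(z₂−z₁)} ⇒ c = ln(phi₁/phi₂)/(z₂−z₁)
c = ln(0.119/0.042) / (3.1 − 1.9) = ln(2.833) / 1.2 = 1.0415 / 1.2 = 0.8679 km⁻¹

0.868 km⁻¹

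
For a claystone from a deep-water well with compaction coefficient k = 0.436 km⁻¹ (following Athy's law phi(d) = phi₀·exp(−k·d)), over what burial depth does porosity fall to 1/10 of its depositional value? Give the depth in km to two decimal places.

5.28 km

phi/phi₀ = 1/10 ⇒ exp(−k·d) = 1/10 ⇒ d = ln(10) / k
d = 2.3026 / 0.436 = 5.281 km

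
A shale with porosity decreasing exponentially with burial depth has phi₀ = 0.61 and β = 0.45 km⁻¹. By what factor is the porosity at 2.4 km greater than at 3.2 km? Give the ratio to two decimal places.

phi(Z₁)/phi(Z₂) = e^(−β·Z₁)/e^(−β·Z₂) = e^{β(Z₂−Z₁)}
= exp(0.45 × 0.8) = exp(0.36) = 1.4333

1.43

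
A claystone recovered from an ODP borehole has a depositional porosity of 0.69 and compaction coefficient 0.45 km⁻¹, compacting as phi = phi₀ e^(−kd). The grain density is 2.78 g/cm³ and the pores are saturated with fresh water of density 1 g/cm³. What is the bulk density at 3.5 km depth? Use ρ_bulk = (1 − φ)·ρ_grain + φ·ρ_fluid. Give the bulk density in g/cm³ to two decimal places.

Porosity at depth: phi = 0.69·exp(−0.45×3.5) = 0.69×0.2070 = 0.1428
Bulk density: ρ_b = (1−phi)ρ_g + phi·ρ_f = 0.8572×2.78 + 0.1428×1
       = 2.383 + 0.143 = 2.526 g/cm³

2.53 g/cm³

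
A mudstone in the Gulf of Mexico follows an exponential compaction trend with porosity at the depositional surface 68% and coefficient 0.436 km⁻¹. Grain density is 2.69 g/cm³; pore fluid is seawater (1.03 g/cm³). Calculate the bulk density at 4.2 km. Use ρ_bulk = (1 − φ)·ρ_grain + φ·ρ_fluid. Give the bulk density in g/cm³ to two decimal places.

2.51 g/cm³

Porosity at depth: φ = 0.68·exp(−0.436×4.2) = 0.68×0.1602 = 0.1090
Bulk density: ρ_b = (1−φ)ρ_g + φ·ρ_f = 0.8910×2.69 + 0.1090×1.03
       = 2.397 + 0.112 = 2.509 g/cm³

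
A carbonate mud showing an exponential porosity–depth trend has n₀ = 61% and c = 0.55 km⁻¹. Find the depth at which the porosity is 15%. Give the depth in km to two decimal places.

Invert Athy's law: Z = ln(n₀/n) / c
Z = ln(0.61/0.15) / 0.55 = ln(4.067) / 0.55 = 1.4028 / 0.55 = 2.551 km

2.55 km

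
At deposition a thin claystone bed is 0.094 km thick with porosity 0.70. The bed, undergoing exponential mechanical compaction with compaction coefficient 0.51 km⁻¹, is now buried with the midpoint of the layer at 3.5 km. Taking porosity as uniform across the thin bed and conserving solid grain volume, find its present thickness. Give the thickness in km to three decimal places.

Porosity at 3.5 km: φ = 0.7·exp(−0.51×3.5) = 0.1175
Solid-volume conservation: h(1−φ) = h₀(1−φ₀) ⇒ h = h₀·(1−φ₀)/(1−φ)
h = 0.094 × (1 − 0.7)/(1 − 0.1175) = 0.094 × 0.3399 = 0.0320 km

0.032 km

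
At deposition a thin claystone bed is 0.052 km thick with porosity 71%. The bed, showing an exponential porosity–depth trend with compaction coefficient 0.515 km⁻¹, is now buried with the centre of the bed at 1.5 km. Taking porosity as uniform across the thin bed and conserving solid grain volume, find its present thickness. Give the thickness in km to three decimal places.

0.022 km

Porosity at 1.5 km: n = 0.71·exp(−0.515×1.5) = 0.3279
Solid-volume conservation: h(1−n) = h₀(1−n₀) ⇒ h = h₀·(1−n₀)/(1−n)
h = 0.052 × (1 − 0.71)/(1 − 0.3279) = 0.052 × 0.4315 = 0.0224 km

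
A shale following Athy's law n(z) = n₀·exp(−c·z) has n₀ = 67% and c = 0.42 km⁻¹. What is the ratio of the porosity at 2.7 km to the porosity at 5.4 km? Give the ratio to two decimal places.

n(z₁)/n(z₂) = e^(−c·z₁)/e^(−c·z₂) = e^{c(z₂−z₁)}
= exp(0.42 × 2.7) = exp(1.134) = 3.1081

3.11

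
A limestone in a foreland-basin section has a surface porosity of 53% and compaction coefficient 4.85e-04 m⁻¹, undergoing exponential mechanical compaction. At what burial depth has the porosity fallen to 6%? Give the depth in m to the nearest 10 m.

4490 m

Working in km (1 km = 1000 m; k in km⁻¹ = k in m⁻¹ × 1000):
Invert Athy's law: z = ln(n₀/n) / k
z = ln(0.53/0.06) / 0.485 = ln(8.833) / 0.485 = 2.1785 / 0.485 = 4.492 km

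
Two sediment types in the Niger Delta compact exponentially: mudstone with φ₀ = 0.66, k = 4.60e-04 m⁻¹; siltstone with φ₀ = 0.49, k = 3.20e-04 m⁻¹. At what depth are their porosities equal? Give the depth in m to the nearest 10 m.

2130 m

Working in km (1 km = 1000 m; k in km⁻¹ = k in m⁻¹ × 1000):
Set φ₀ₐ e^(−kₐZ) = φ₀ᵦ e^(−kᵦZ) ⇒ ln(φ₀ₐ/φ₀ᵦ) = (kₐ − kᵦ)·Z
Z = ln(0.66/0.49) / (0.46 − 0.32) = 0.2978 / 0.14 = 2.127 km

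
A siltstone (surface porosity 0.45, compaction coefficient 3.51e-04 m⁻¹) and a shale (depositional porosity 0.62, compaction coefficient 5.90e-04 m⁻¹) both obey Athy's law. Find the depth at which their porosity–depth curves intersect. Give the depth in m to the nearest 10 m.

Working in km (1 km = 1000 m; c in km⁻¹ = c in m⁻¹ × 1000):
Set φ₀ₐ e^(−cₐZ) = φ₀ᵦ e^(−cᵦZ) ⇒ ln(φ₀ₐ/φ₀ᵦ) = (cₐ − cᵦ)·Z
Z = ln(0.45/0.62) / (0.351 − 0.59) = -0.3205 / -0.239 = 1.341 km

1340 m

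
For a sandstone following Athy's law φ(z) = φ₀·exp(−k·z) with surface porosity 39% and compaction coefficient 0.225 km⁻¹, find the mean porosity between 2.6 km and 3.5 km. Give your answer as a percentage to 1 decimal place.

⟨φ⟩ = (1/(z₂−z₁)) ∫ φ₀ e^(−kz) dz = φ₀·(e^(−k·z₁) − e^(−k·z₂)) / (k·(z₂−z₁))
e^(−0.225×2.6) = 0.5571; e^(−0.225×3.5) = 0.4550
⟨φ⟩ = 0.39 × (0.5571 − 0.4550) / (0.225 × 0.9) = 0.39 × 0.5043 = 0.1967

19.7%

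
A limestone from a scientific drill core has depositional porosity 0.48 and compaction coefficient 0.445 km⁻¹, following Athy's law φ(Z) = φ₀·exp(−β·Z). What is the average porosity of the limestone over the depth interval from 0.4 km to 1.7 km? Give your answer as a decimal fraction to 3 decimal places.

⟨φ⟩ = (1/(Z₂−Z₁)) ∫ φ₀ e^(−βZ) dZ = φ₀·(e^(−β·Z₁) − e^(−β·Z₂)) / (β·(Z₂−Z₁))
e^(−0.445×0.4) = 0.8369; e^(−0.445×1.7) = 0.4693
⟨φ⟩ = 0.48 × (0.8369 − 0.4693) / (0.445 × 1.3) = 0.48 × 0.6355 = 0.3050

0.305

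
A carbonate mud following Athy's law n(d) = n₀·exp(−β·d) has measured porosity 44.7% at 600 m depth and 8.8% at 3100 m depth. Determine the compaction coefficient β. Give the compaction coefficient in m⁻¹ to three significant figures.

Working in km (1 km = 1000 m; β in km⁻¹ = β in m⁻¹ × 1000):
Athy: n(d) = n₀ e^(−βd) ⇒ n₁/n₂ = e^{β(d₂−d₁)} ⇒ β = ln(n₁/n₂)/(d₂−d₁)
β = ln(0.447/0.088) / (3.1 − 0.6) = ln(5.08) / 2.5 = 1.6252 / 2.5 = 0.6501 km⁻¹

0.000650 m⁻¹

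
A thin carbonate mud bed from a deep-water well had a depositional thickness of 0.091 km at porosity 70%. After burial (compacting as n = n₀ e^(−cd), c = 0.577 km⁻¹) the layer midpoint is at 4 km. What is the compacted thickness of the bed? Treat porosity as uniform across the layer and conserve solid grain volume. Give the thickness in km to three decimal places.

Porosity at 4 km: n = 0.7·exp(−0.577×4) = 0.0696
Solid-volume conservation: h(1−n) = h₀(1−n₀) ⇒ h = h₀·(1−n₀)/(1−n)
h = 0.091 × (1 − 0.7)/(1 − 0.0696) = 0.091 × 0.3224 = 0.0293 km

0.029 km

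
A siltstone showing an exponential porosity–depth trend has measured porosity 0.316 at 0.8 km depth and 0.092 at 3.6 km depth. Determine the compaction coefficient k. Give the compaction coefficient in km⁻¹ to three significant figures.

0.441 km⁻¹

Athy: phi(Z) = phi₀ e^(−kZ) ⇒ phi₁/phi₂ = e^{k(Z₂−Z₁)} ⇒ k = ln(phi₁/phi₂)/(Z₂−Z₁)
k = ln(0.316/0.092) / (3.6 − 0.8) = ln(3.435) / 2.8 = 1.2340 / 2.8 = 0.4407 km⁻¹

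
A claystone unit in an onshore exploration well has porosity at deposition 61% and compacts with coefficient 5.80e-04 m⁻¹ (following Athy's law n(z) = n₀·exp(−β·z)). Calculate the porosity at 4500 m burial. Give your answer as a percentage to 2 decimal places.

Working in km (1 km = 1000 m; β in km⁻¹ = β in m⁻¹ × 1000):
n = n₀·exp(−β·z) = 0.61 × exp(−0.58 × 4.5) = 0.61 × exp(−2.61)
  = 0.61 × 0.0735 = 0.0449

4.49%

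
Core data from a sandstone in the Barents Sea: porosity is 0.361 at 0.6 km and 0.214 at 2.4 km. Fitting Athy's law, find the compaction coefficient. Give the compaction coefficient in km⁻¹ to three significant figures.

0.291 km⁻¹

Athy: phi(z) = phi₀ e^(−kz) ⇒ phi₁/phi₂ = e^{k(z₂−z₁)} ⇒ k = ln(phi₁/phi₂)/(z₂−z₁)
k = ln(0.361/0.214) / (2.4 − 0.6) = ln(1.687) / 1.8 = 0.5229 / 1.8 = 0.2905 km⁻¹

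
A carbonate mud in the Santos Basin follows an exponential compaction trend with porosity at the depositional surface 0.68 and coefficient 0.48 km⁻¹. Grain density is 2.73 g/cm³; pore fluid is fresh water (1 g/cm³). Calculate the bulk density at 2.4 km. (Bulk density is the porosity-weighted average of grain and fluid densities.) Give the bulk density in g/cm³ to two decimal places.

2.36 g/cm³

Porosity at depth: φ = 0.68·exp(−0.48×2.4) = 0.68×0.3160 = 0.2149
Bulk density: ρ_b = (1−φ)ρ_g + φ·ρ_f = 0.7851×2.73 + 0.2149×1
       = 2.143 + 0.215 = 2.358 g/cm³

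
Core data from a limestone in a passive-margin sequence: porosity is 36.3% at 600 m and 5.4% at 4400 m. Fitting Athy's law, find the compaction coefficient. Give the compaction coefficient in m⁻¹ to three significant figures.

0.000501 m⁻¹

Working in km (1 km = 1000 m; c in km⁻¹ = c in m⁻¹ × 1000):
Athy: n(z) = n₀ e^(−cz) ⇒ n₁/n₂ = e^{c(z₂−z₁)} ⇒ c = ln(n₁/n₂)/(z₂−z₁)
c = ln(0.363/0.054) / (4.4 − 0.6) = ln(6.722) / 3.8 = 1.9054 / 3.8 = 0.5014 km⁻¹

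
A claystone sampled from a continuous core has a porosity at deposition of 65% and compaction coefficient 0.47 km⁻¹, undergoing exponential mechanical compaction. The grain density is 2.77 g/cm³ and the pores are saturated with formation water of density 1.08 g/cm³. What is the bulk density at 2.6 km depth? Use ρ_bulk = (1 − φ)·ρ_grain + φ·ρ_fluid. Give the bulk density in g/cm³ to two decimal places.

2.45 g/cm³

Porosity at depth: φ = 0.65·exp(−0.47×2.6) = 0.65×0.2946 = 0.1915
Bulk density: ρ_b = (1−φ)ρ_g + φ·ρ_f = 0.8085×2.77 + 0.1915×1.08
       = 2.240 + 0.207 = 2.446 g/cm³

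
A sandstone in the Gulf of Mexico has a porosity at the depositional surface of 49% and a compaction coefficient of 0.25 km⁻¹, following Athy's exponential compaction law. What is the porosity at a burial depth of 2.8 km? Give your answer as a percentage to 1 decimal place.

φ = φ₀·exp(−c·z) = 0.49 × exp(−0.25 × 2.8) = 0.49 × exp(−0.7)
  = 0.49 × 0.4966 = 0.2433

24.3%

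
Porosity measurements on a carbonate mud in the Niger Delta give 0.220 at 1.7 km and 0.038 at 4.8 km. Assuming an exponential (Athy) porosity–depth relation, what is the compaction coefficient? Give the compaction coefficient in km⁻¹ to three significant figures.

Athy: n(z) = n₀ e^(−cz) ⇒ n₁/n₂ = e^{c(z₂−z₁)} ⇒ c = ln(n₁/n₂)/(z₂−z₁)
c = ln(0.22/0.038) / (4.8 − 1.7) = ln(5.789) / 3.1 = 1.7560 / 3.1 = 0.5665 km⁻¹

0.566 km⁻¹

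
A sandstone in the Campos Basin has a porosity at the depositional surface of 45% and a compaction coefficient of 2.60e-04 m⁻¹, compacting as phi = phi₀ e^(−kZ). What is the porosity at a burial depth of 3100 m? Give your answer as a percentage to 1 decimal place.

20.1%

Working in km (1 km = 1000 m; k in km⁻¹ = k in m⁻¹ × 1000):
phi = phi₀·exp(−k·Z) = 0.45 × exp(−0.26 × 3.1) = 0.45 × exp(−0.806)
  = 0.45 × 0.4466 = 0.2010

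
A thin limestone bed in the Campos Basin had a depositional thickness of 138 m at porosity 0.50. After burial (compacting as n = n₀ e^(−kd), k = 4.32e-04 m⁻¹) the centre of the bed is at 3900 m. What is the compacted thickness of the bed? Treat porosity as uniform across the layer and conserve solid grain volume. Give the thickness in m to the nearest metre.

Working in km (1 km = 1000 m; k in km⁻¹ = k in m⁻¹ × 1000):
Porosity at 3.9 km: n = 0.5·exp(−0.432×3.9) = 0.0927
Solid-volume conservation: h(1−n) = h₀(1−n₀) ⇒ h = h₀·(1−n₀)/(1−n)
h = 0.138 × (1 − 0.5)/(1 − 0.0927) = 0.138 × 0.5511 = 0.0761 km

76 m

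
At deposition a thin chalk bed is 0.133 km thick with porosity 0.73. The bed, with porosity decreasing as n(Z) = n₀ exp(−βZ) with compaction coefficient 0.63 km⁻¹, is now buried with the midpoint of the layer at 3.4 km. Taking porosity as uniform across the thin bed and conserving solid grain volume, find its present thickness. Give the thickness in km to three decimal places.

0.039 km

Porosity at 3.4 km: n = 0.73·exp(−0.63×3.4) = 0.0857
Solid-volume conservation: h(1−n) = h₀(1−n₀) ⇒ h = h₀·(1−n₀)/(1−n)
h = 0.133 × (1 − 0.73)/(1 − 0.0857) = 0.133 × 0.2953 = 0.0393 km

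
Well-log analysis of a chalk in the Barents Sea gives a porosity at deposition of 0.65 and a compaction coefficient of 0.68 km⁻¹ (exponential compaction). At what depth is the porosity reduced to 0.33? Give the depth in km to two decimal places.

Invert Athy's law: z = ln(n₀/n) / k
z = ln(0.65/0.33) / 0.68 = ln(1.97) / 0.68 = 0.6779 / 0.68 = 0.997 km

1.00 km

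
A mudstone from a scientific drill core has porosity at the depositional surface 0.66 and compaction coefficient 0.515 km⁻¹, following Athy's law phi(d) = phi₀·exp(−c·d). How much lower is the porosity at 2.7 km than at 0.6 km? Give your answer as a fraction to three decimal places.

0.320

phi(0.6) = 0.66·e^(−0.515×0.6) = 0.4846
phi(2.7) = 0.66·e^(−0.515×2.7) = 0.1643
Δphi = 0.4846 − 0.1643 = 0.3203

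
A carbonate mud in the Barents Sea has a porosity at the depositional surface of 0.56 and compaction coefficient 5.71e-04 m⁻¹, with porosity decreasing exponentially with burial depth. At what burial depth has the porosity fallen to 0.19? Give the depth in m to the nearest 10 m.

Working in km (1 km = 1000 m; k in km⁻¹ = k in m⁻¹ × 1000):
Invert Athy's law: z = ln(phi₀/phi) / k
z = ln(0.56/0.19) / 0.571 = ln(2.947) / 0.571 = 1.0809 / 0.571 = 1.893 km

1890 m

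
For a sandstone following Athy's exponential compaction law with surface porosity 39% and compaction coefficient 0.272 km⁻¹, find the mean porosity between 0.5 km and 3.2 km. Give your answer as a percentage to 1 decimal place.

24.1%

⟨n⟩ = (1/(d₂−d₁)) ∫ n₀ e^(−cd) dd = n₀·(e^(−c·d₁) − e^(−c·d₂)) / (c·(d₂−d₁))
e^(−0.272×0.5) = 0.8728; e^(−0.272×3.2) = 0.4188
⟨n⟩ = 0.39 × (0.8728 − 0.4188) / (0.272 × 2.7) = 0.39 × 0.6183 = 0.2411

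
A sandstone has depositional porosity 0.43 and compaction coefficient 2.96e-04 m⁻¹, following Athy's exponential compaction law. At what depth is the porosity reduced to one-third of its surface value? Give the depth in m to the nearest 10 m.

Working in km (1 km = 1000 m; c in km⁻¹ = c in m⁻¹ × 1000):
φ/φ₀ = 1/3 ⇒ exp(−c·Z) = 1/3 ⇒ Z = ln(3) / c
Z = 1.0986 / 0.296 = 3.712 km

3710 m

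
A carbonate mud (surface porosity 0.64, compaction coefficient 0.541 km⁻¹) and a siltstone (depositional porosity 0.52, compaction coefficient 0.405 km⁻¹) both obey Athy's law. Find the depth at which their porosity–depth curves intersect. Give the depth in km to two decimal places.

Set phi₀ₐ e^(−βₐZ) = phi₀ᵦ e^(−βᵦZ) ⇒ ln(phi₀ₐ/phi₀ᵦ) = (βₐ − βᵦ)·Z
Z = ln(0.64/0.52) / (0.541 − 0.405) = 0.2076 / 0.136 = 1.527 km

1.53 km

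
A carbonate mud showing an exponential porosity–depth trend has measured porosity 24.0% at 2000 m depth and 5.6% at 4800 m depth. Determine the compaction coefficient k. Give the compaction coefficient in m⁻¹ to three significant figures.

0.000520 m⁻¹

Working in km (1 km = 1000 m; k in km⁻¹ = k in m⁻¹ × 1000):
Athy: φ(z) = φ₀ e^(−kz) ⇒ φ₁/φ₂ = e^{k(z₂−z₁)} ⇒ k = ln(φ₁/φ₂)/(z₂−z₁)
k = ln(0.24/0.056) / (4.8 − 2) = ln(4.286) / 2.8 = 1.4553 / 2.8 = 0.5197 km⁻¹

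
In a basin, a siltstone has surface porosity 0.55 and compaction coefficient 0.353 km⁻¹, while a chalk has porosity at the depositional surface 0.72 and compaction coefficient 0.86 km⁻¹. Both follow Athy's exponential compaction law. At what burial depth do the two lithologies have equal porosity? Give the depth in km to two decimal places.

0.53 km

Set n₀ₐ e^(−cₐd) = n₀ᵦ e^(−cᵦd) ⇒ ln(n₀ₐ/n₀ᵦ) = (cₐ − cᵦ)·d
d = ln(0.55/0.72) / (0.353 − 0.86) = -0.2693 / -0.507 = 0.531 km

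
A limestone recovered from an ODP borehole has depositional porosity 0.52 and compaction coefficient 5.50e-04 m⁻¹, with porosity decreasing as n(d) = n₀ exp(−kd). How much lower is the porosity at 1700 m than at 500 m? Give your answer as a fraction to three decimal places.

Working in km (1 km = 1000 m; k in km⁻¹ = k in m⁻¹ × 1000):
n(0.5) = 0.52·e^(−0.55×0.5) = 0.3950
n(1.7) = 0.52·e^(−0.55×1.7) = 0.2041
Δn = 0.3950 − 0.2041 = 0.1908

0.191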